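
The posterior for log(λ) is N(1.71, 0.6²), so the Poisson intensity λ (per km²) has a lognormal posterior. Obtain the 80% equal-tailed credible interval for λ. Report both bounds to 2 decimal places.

On the log scale the 80% interval is 1.71 ± 1.282 × 0.6 = [0.9411, 2.4789].
Exponentiate: [e^0.9411, e^2.4789] = [2.56, 11.93].

[2.56, 11.93]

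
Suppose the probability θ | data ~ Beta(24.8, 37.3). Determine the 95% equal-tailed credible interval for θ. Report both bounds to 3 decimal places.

Posterior: Beta(24.8, 37.3).
Equal-tailed 95% interval: the 0.025 and 0.975 quantiles of Beta(24.8, 37.3).
Posterior mean ≈ 0.399, SD ≈ 0.062; a Normal approximation gives roughly [0.279, 0.520].
Exact: F⁻¹(0.025) = 0.282; F⁻¹(0.975) = 0.523.

[0.282, 0.523]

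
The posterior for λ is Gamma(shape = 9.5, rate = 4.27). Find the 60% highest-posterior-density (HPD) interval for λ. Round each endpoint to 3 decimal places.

The posterior is unimodal and skewed, so the HPD interval has equal density at both endpoints and is the shortest 60% interval.
Solving f(1.465) = f(2.629) with F(2.629) − F(1.465) = 0.60 gives [1.465, 2.629].
For comparison, the equal-tailed interval is [1.606, 2.799]; the HPD is narrower and shifted toward the mode.

[1.465, 2.629]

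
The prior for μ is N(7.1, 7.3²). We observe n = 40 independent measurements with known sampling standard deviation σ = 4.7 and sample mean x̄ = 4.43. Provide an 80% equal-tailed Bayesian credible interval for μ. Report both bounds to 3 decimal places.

Posterior precision = 1/7.3² + 40/4.7² = 0.0188 + 1.8108 = 1.8295, so posterior SD = 0.7393.
Posterior mean = (7.1/7.3² + 40·4.43/4.7²) / 1.8295 = 4.4574.
Interval: 4.4574 ± 1.282 × 0.7393 → [3.510, 5.405].

[3.510, 5.405]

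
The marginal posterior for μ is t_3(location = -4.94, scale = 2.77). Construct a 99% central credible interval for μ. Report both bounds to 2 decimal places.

[-21.12, 11.24]

The t_3 distribution is symmetric; the 99% interval is -4.94 ± t·2.77 with t_{0.995,3} = 5.841.
Half-width: 5.841 × 2.77 = 16.18.
-4.94 − 16.18 = -21.12; -4.94 + 16.18 = 11.24.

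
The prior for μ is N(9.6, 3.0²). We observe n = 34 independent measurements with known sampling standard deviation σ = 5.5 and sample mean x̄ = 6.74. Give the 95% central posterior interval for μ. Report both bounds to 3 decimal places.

[5.234, 8.761]

Posterior precision = 1/3.0² + 34/5.5² = 0.1111 + 1.1240 = 1.2351, so posterior SD = 0.8998.
Posterior mean = (9.6/3.0² + 34·6.74/5.5²) / 1.2351 = 6.9973.
Interval: 6.9973 ± 1.960 × 0.8998 → [5.234, 8.761].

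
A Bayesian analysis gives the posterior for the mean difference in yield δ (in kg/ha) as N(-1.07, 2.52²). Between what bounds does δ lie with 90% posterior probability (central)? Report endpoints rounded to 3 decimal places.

The posterior is symmetric, so the 90% equal-tailed interval is δ = -1.07 ± z·2.52 with z = 1.645.
Half-width: 1.645 × 2.52 = 4.145.
-1.07 − 4.145 = -5.215; -1.07 + 4.145 = 3.075.

[-5.215, 3.075]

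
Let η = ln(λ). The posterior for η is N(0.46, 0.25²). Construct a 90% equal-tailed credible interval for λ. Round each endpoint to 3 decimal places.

[1.050, 2.390]

On the log scale the 90% interval is 0.46 ± 1.645 × 0.25 = [0.0488, 0.8712].
Exponentiate: [e^0.0488, e^0.8712] = [1.050, 2.390].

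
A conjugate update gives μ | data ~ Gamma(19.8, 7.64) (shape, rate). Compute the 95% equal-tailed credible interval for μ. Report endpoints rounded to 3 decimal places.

[1.579, 3.852]

Posterior: Gamma(shape 19.8, rate 7.64).
Equal-tailed 95% interval: Gamma(19.8, 7.64) quantiles at 0.025 and 0.975.
Posterior mean ≈ 2.592, SD ≈ 0.582; a Normal approximation gives roughly [1.450, 3.733].
Exact: lower = 1.579; upper = 3.852.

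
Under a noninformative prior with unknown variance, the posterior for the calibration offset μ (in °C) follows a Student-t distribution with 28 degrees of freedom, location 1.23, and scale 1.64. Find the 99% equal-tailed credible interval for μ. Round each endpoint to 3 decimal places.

[-3.302, 5.762]

The t_28 distribution is symmetric; the 99% interval is 1.23 ± t·1.64 with t_{0.995,28} = 2.763.
Half-width: 2.763 × 1.64 = 4.532.
1.23 − 4.532 = -3.302; 1.23 + 4.532 = 5.762.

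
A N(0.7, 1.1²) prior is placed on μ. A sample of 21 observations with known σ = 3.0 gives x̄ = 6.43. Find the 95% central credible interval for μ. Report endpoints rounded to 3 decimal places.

Posterior precision = 1/1.1² + 21/3.0² = 0.8264 + 2.3333 = 3.1598, so posterior SD = 0.5626.
Posterior mean = (0.7/1.1² + 21·6.43/3.0²) / 3.1598 = 4.9313.
Interval: 4.9313 ± 1.960 × 0.5626 → [3.829, 6.034].

[3.829, 6.034]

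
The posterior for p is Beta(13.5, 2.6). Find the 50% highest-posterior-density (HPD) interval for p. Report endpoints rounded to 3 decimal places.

The posterior is unimodal and skewed, so the HPD interval has equal density at both endpoints and is the shortest 50% interval.
Solving f(0.823) = f(0.934) with F(0.934) − F(0.823) = 0.50 gives [0.823, 0.934].
For comparison, the equal-tailed interval is [0.786, 0.906]; the HPD is narrower and shifted toward the mode.

[0.823, 0.934]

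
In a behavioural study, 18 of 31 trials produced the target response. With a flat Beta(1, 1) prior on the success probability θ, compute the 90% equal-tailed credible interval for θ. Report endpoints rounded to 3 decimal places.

[0.433, 0.713]

Posterior: Beta(1+18, 1+13) = Beta(19, 14).
Equal-tailed 90% interval: the 0.05 and 0.95 quantiles of Beta(19, 14).
Posterior mean ≈ 0.576, SD ≈ 0.085; a Normal approximation gives roughly [0.436, 0.715].
Exact: F⁻¹(0.05) = 0.433; F⁻¹(0.95) = 0.713.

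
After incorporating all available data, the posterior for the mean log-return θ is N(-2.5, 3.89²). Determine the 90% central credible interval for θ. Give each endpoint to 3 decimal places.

[-8.898, 3.898]

The posterior is symmetric, so the 90% equal-tailed interval is θ = -2.5 ± z·3.89 with z = 1.645.
Half-width: 1.645 × 3.89 = 6.398.
-2.5 − 6.398 = -8.898; -2.5 + 6.398 = 3.898.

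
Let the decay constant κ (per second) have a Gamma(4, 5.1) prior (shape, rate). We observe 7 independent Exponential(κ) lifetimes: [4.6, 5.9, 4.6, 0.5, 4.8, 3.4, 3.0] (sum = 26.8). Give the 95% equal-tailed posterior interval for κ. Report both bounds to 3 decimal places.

Posterior: Gamma(4+7, 5.1+26.8) = Gamma(11, 31.9) (shape, rate).
Equal-tailed 95% interval: Gamma(11, 31.9) quantiles at 0.025 and 0.975.
Posterior mean ≈ 0.345, SD ≈ 0.104; a Normal approximation gives roughly [0.141, 0.549].
Exact: lower = 0.172; upper = 0.577.

[0.172, 0.577]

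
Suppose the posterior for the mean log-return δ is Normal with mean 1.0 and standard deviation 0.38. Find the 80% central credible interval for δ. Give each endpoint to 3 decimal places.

[0.513, 1.487]

The posterior is symmetric, so the 80% equal-tailed interval is δ = 1.0 ± z·0.38 with z = 1.282.
Half-width: 1.282 × 0.38 = 0.487.
1.0 − 0.487 = 0.513; 1.0 + 0.487 = 1.487.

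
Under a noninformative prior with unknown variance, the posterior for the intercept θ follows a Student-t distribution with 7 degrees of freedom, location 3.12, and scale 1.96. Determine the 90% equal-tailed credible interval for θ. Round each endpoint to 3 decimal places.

[-0.593, 6.833]

The t_7 distribution is symmetric; the 90% interval is 3.12 ± t·1.96 with t_{0.95,7} = 1.895.
Half-width: 1.895 × 1.96 = 3.713.
3.12 − 3.713 = -0.593; 3.12 + 3.713 = 6.833.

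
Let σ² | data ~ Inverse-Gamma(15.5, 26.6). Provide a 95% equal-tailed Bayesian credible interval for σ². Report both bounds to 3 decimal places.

Inverse-Gamma(15.5, 26.6) quantiles: F⁻¹(0.025) and F⁻¹(0.975).
Equivalently, 1/σ² ~ Gamma(15.5, rate = 26.6); invert its 0.975 and 0.025 quantiles.
Posterior mean ≈ 1.834, SD ≈ 0.499; a Normal approximation gives roughly [0.856, 2.813].
Exact: lower = 1.103; upper = 3.033.

[1.103, 3.033]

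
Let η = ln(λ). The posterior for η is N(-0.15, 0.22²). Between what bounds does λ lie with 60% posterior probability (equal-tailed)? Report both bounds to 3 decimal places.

[0.715, 1.036]

On the log scale the 60% interval is -0.15 ± 0.842 × 0.22 = [-0.3352, 0.0352].
Exponentiate: [e^-0.3352, e^0.0352] = [0.715, 1.036].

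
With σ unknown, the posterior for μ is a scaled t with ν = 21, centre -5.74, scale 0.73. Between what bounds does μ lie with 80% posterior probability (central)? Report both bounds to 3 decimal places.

[-6.706, -4.774]

The t_21 distribution is symmetric; the 80% interval is -5.74 ± t·0.73 with t_{0.9,21} = 1.323.
Half-width: 1.323 × 0.73 = 0.966.
-5.74 − 0.966 = -6.706; -5.74 + 0.966 = -4.774.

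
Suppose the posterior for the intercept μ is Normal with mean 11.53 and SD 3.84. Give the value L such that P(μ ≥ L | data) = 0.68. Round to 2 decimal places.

9.73

Need L with P(μ ≥ L) = 0.68: L = 11.53 − z_{0.32}·3.84.
z = 0.468; L = 11.53 − 0.468 × 3.84 = 9.73.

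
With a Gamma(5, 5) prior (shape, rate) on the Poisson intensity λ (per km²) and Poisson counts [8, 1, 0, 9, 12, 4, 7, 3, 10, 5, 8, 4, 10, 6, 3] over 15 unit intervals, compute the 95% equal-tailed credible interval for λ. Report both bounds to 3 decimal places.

[3.843, 5.752]

Posterior: Gamma(5+90, 5+15) = Gamma(95, 20) (shape, rate).
Equal-tailed 95% interval: Gamma(95, 20) quantiles at 0.025 and 0.975.
Posterior mean ≈ 4.750, SD ≈ 0.487; a Normal approximation gives roughly [3.795, 5.705].
Exact: lower = 3.843; upper = 5.752.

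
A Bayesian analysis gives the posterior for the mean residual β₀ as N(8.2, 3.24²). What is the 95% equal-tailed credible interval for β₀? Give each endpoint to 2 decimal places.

The posterior is symmetric, so the 95% equal-tailed interval is β₀ = 8.2 ± z·3.24 with z = 1.960.
Half-width: 1.960 × 3.24 = 6.35.
8.2 − 6.35 = 1.85; 8.2 + 6.35 = 14.55.

[1.85, 14.55]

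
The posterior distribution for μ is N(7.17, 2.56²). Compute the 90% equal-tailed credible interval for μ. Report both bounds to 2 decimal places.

The posterior is symmetric, so the 90% equal-tailed interval is μ = 7.17 ± z·2.56 with z = 1.645.
Half-width: 1.645 × 2.56 = 4.21.
7.17 − 4.21 = 2.96; 7.17 + 4.21 = 11.38.

[2.96, 11.38]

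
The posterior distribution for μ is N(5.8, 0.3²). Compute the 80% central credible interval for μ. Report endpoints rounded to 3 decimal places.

The posterior is symmetric, so the 80% equal-tailed interval is μ = 5.8 ± z·0.3 with z = 1.282.
Half-width: 1.282 × 0.3 = 0.384.
5.8 − 0.384 = 5.416; 5.8 + 0.384 = 6.184.

[5.416, 6.184]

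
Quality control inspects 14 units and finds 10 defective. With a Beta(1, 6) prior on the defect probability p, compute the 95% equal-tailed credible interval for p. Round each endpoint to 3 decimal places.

Posterior: Beta(1+10, 6+4) = Beta(11, 10).
Equal-tailed 95% interval: the 0.025 and 0.975 quantiles of Beta(11, 10).
Posterior mean ≈ 0.524, SD ≈ 0.106; a Normal approximation gives roughly [0.315, 0.733].
Exact: F⁻¹(0.025) = 0.315; F⁻¹(0.975) = 0.728.

[0.315, 0.728]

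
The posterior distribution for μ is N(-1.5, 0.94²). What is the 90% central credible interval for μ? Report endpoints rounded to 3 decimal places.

[-3.046, 0.046]

The posterior is symmetric, so the 90% equal-tailed interval is μ = -1.5 ± z·0.94 with z = 1.645.
Half-width: 1.645 × 0.94 = 1.546.
-1.5 − 1.546 = -3.046; -1.5 + 1.546 = 0.046.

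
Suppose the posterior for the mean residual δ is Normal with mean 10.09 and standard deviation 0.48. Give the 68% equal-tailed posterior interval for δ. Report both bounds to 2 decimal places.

The posterior is symmetric, so the 68% equal-tailed interval is δ = 10.09 ± z·0.48 with z = 0.994.
Half-width: 0.994 × 0.48 = 0.48.
10.09 − 0.48 = 9.61; 10.09 + 0.48 = 10.57.

[9.61, 10.57]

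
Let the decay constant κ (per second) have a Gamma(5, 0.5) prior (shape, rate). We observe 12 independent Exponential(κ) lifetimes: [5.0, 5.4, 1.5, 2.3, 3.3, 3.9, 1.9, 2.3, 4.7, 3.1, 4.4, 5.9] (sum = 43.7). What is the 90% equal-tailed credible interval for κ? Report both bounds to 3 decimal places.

Posterior: Gamma(5+12, 0.5+43.7) = Gamma(17, 44.2) (shape, rate).
Equal-tailed 90% interval: Gamma(17, 44.2) quantiles at 0.05 and 0.95.
Posterior mean ≈ 0.385, SD ≈ 0.093; a Normal approximation gives roughly [0.231, 0.538].
Exact: lower = 0.245; upper = 0.550.

[0.245, 0.550]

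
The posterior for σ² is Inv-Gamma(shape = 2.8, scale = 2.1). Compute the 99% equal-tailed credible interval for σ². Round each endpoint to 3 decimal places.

[0.235, 7.451]

Inverse-Gamma(2.8, 2.1) quantiles: F⁻¹(0.005) and F⁻¹(0.995).
Equivalently, 1/σ² ~ Gamma(2.8, rate = 2.1); invert its 0.995 and 0.005 quantiles.
Posterior mean ≈ 1.167, SD ≈ 1.304; a Normal approximation gives roughly [-2.193, 4.527].
Exact: lower = 0.235; upper = 7.451.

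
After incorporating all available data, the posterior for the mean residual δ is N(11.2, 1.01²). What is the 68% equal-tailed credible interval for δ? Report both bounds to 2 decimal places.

The posterior is symmetric, so the 68% equal-tailed interval is δ = 11.2 ± z·1.01 with z = 0.994.
Half-width: 0.994 × 1.01 = 1.00.
11.2 − 1.00 = 10.20; 11.2 + 1.00 = 12.20.

[10.20, 12.20]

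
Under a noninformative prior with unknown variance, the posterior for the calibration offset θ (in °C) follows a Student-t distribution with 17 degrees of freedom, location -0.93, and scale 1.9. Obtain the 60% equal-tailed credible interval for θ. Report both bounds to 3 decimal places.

The t_17 distribution is symmetric; the 60% interval is -0.93 ± t·1.9 with t_{0.8,17} = 0.863.
Half-width: 0.863 × 1.9 = 1.640.
-0.93 − 1.640 = -2.570; -0.93 + 1.640 = 0.710.

[-2.570, 0.710]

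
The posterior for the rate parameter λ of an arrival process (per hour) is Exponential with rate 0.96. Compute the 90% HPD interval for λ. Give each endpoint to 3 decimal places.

[0.000, 2.399]

The exponential density is strictly decreasing on [0, ∞), so the HPD interval is anchored at 0: [0, q] with P(λ ≤ q) = 0.90.
q = −ln(1 − 0.90) / 0.96 = 2.3026 / 0.96 = 2.399.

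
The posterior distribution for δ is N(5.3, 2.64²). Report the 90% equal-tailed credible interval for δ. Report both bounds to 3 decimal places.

The posterior is symmetric, so the 90% equal-tailed interval is δ = 5.3 ± z·2.64 with z = 1.645.
Half-width: 1.645 × 2.64 = 4.342.
5.3 − 4.342 = 0.958; 5.3 + 4.342 = 9.642.

[0.958, 9.642]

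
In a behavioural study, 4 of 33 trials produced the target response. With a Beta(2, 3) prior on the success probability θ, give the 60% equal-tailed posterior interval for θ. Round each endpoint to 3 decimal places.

Posterior: Beta(2+4, 3+29) = Beta(6, 32).
Equal-tailed 60% interval: the 0.2 and 0.8 quantiles of Beta(6, 32).
Posterior mean ≈ 0.158, SD ≈ 0.058; a Normal approximation gives roughly [0.109, 0.207].
Exact: F⁻¹(0.2) = 0.107; F⁻¹(0.8) = 0.205.

[0.107, 0.205]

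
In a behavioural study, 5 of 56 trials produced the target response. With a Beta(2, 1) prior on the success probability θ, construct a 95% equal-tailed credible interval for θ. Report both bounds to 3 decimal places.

[0.050, 0.212]

Posterior: Beta(2+5, 1+51) = Beta(7, 52).
Equal-tailed 95% interval: the 0.025 and 0.975 quantiles of Beta(7, 52).
Posterior mean ≈ 0.119, SD ≈ 0.042; a Normal approximation gives roughly [0.037, 0.200].
Exact: F⁻¹(0.025) = 0.050; F⁻¹(0.975) = 0.212.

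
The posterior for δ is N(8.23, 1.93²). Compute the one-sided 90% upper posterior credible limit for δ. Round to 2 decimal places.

Need U with P(δ ≤ U) = 0.90: U = 8.23 + z_{0.1}·1.93.
z = 1.282; U = 8.23 + 1.282 × 1.93 = 10.70.

10.70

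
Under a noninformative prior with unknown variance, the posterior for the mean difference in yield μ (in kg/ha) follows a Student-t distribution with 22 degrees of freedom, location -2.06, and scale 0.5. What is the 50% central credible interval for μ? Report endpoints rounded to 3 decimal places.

[-2.403, -1.717]

The t_22 distribution is symmetric; the 50% interval is -2.06 ± t·0.5 with t_{0.75,22} = 0.686.
Half-width: 0.686 × 0.5 = 0.343.
-2.06 − 0.343 = -2.403; -2.06 + 0.343 = -1.717.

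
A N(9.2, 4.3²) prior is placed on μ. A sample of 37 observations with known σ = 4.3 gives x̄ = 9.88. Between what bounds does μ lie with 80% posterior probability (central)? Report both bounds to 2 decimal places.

Posterior precision = 1/4.3² + 37/4.3² = 0.0541 + 2.0011 = 2.0552, so posterior SD = 0.6976.
Posterior mean = (9.2/4.3² + 37·9.88/4.3²) / 2.0552 = 9.8621.
Interval: 9.8621 ± 1.282 × 0.6976 → [8.97, 10.76].

[8.97, 10.76]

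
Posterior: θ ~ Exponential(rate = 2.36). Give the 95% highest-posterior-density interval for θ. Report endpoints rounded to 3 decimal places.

The exponential density is strictly decreasing on [0, ∞), so the HPD interval is anchored at 0: [0, q] with P(θ ≤ q) = 0.95.
q = −ln(1 − 0.95) / 2.36 = 2.9957 / 2.36 = 1.269.

[0.000, 1.269]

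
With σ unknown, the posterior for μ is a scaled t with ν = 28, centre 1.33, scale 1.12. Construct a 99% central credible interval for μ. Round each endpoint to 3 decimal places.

The t_28 distribution is symmetric; the 99% interval is 1.33 ± t·1.12 with t_{0.995,28} = 2.763.
Half-width: 2.763 × 1.12 = 3.095.
1.33 − 3.095 = -1.765; 1.33 + 3.095 = 4.425.

[-1.765, 4.425]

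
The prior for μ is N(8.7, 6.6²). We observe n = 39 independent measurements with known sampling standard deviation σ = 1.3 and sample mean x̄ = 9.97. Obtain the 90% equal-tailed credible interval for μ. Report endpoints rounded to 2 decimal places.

[9.63, 10.31]

Posterior precision = 1/6.6² + 39/1.3² = 0.0230 + 23.0769 = 23.0999, so posterior SD = 0.2081.
Posterior mean = (8.7/6.6² + 39·9.97/1.3²) / 23.0999 = 9.9687.
Interval: 9.9687 ± 1.645 × 0.2081 → [9.63, 10.31].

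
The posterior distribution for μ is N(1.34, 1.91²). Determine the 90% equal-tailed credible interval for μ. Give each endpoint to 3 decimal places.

The posterior is symmetric, so the 90% equal-tailed interval is μ = 1.34 ± z·1.91 with z = 1.645.
Half-width: 1.645 × 1.91 = 3.142.
1.34 − 3.142 = -1.802; 1.34 + 3.142 = 4.482.

[-1.802, 4.482]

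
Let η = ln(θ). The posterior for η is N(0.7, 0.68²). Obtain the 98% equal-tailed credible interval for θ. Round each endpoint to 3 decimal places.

On the log scale the 98% interval is 0.7 ± 2.326 × 0.68 = [-0.8819, 2.2819].
Exponentiate: [e^-0.8819, e^2.2819] = [0.414, 9.795].

[0.414, 9.795]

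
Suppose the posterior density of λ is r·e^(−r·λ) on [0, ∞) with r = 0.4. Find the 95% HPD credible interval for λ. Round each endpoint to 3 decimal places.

[0.000, 7.489]

The exponential density is strictly decreasing on [0, ∞), so the HPD interval is anchored at 0: [0, q] with P(λ ≤ q) = 0.95.
q = −ln(1 − 0.95) / 0.4 = 2.9957 / 0.4 = 7.489.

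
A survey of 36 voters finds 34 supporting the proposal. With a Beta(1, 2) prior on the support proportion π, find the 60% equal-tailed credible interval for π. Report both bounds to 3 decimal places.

Posterior: Beta(1+34, 2+2) = Beta(35, 4).
Equal-tailed 60% interval: the 0.2 and 0.8 quantiles of Beta(35, 4).
Posterior mean ≈ 0.897, SD ≈ 0.048; a Normal approximation gives roughly [0.857, 0.938].
Exact: F⁻¹(0.2) = 0.860; F⁻¹(0.8) = 0.939.

[0.860, 0.939]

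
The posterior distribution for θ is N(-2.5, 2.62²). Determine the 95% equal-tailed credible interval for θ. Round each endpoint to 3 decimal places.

The posterior is symmetric, so the 95% equal-tailed interval is θ = -2.5 ± z·2.62 with z = 1.960.
Half-width: 1.960 × 2.62 = 5.135.
-2.5 − 5.135 = -7.635; -2.5 + 5.135 = 2.635.

[-7.635, 2.635]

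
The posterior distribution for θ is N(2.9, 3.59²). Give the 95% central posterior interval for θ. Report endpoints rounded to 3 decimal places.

The posterior is symmetric, so the 95% equal-tailed interval is θ = 2.9 ± z·3.59 with z = 1.960.
Half-width: 1.960 × 3.59 = 7.036.
2.9 − 7.036 = -4.136; 2.9 + 7.036 = 9.936.

[-4.136, 9.936]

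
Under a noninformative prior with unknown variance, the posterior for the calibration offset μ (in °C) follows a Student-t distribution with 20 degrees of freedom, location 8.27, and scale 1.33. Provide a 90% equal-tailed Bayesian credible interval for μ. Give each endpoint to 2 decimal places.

[5.98, 10.56]

The t_20 distribution is symmetric; the 90% interval is 8.27 ± t·1.33 with t_{0.95,20} = 1.725.
Half-width: 1.725 × 1.33 = 2.29.
8.27 − 2.29 = 5.98; 8.27 + 2.29 = 10.56.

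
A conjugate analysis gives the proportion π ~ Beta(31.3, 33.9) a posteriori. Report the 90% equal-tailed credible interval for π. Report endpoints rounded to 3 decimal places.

Posterior: Beta(31.3, 33.9).
Equal-tailed 90% interval: the 0.05 and 0.95 quantiles of Beta(31.3, 33.9).
Posterior mean ≈ 0.480, SD ≈ 0.061; a Normal approximation gives roughly [0.379, 0.581].
Exact: F⁻¹(0.05) = 0.379; F⁻¹(0.95) = 0.582.

[0.379, 0.582]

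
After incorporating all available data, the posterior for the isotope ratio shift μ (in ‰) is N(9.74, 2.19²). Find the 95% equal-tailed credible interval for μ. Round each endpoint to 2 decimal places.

[5.45, 14.03]

The posterior is symmetric, so the 95% equal-tailed interval is μ = 9.74 ± z·2.19 with z = 1.960.
Half-width: 1.960 × 2.19 = 4.29.
9.74 − 4.29 = 5.45; 9.74 + 4.29 = 14.03.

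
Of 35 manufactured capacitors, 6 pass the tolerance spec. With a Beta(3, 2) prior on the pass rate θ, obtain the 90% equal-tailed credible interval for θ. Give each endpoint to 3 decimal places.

[0.126, 0.340]

Posterior: Beta(3+6, 2+29) = Beta(9, 31).
Equal-tailed 90% interval: the 0.05 and 0.95 quantiles of Beta(9, 31).
Posterior mean ≈ 0.225, SD ≈ 0.065; a Normal approximation gives roughly [0.118, 0.332].
Exact: F⁻¹(0.05) = 0.126; F⁻¹(0.95) = 0.340.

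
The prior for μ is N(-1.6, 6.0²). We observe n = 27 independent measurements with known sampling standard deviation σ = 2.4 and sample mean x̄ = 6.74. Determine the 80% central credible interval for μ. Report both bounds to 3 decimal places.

Posterior precision = 1/6.0² + 27/2.4² = 0.0278 + 4.6875 = 4.7153, so posterior SD = 0.4605.
Posterior mean = (-1.6/6.0² + 27·6.74/2.4²) / 4.7153 = 6.6909.
Interval: 6.6909 ± 1.282 × 0.4605 → [6.101, 7.281].

[6.101, 7.281]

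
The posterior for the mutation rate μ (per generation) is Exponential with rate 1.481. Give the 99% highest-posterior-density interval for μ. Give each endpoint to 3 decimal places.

[0.000, 3.110]

The exponential density is strictly decreasing on [0, ∞), so the HPD interval is anchored at 0: [0, q] with P(μ ≤ q) = 0.99.
q = −ln(1 − 0.99) / 1.481 = 4.6052 / 1.481 = 3.110.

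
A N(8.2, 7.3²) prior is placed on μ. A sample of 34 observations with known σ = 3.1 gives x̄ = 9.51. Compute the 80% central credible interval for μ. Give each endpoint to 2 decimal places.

[8.82, 10.18]

Posterior precision = 1/7.3² + 34/3.1² = 0.0188 + 3.5380 = 3.5567, so posterior SD = 0.5302.
Posterior mean = (8.2/7.3² + 34·9.51/3.1²) / 3.5567 = 9.5031.
Interval: 9.5031 ± 1.282 × 0.5302 → [8.82, 10.18].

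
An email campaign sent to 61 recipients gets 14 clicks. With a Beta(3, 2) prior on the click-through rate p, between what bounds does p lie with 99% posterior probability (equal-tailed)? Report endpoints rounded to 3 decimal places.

Posterior: Beta(3+14, 2+47) = Beta(17, 49).
Equal-tailed 99% interval: the 0.005 and 0.995 quantiles of Beta(17, 49).
Posterior mean ≈ 0.258, SD ≈ 0.053; a Normal approximation gives roughly [0.120, 0.395].
Exact: F⁻¹(0.005) = 0.135; F⁻¹(0.995) = 0.407.

[0.135, 0.407]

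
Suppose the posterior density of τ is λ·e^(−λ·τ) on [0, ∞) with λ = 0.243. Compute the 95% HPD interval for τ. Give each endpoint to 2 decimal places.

The exponential density is strictly decreasing on [0, ∞), so the HPD interval is anchored at 0: [0, q] with P(τ ≤ q) = 0.95.
q = −ln(1 − 0.95) / 0.243 = 2.9957 / 0.243 = 12.33.

[0.00, 12.33]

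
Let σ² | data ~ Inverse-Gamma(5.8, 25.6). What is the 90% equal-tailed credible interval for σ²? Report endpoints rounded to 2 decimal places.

[2.50, 10.31]

Inverse-Gamma(5.8, 25.6) quantiles: F⁻¹(0.05) and F⁻¹(0.95).
Equivalently, 1/σ² ~ Gamma(5.8, rate = 25.6); invert its 0.95 and 0.05 quantiles.
Posterior mean ≈ 5.33, SD ≈ 2.74; a Normal approximation gives roughly [0.83, 9.83].
Exact: lower = 2.50; upper = 10.31.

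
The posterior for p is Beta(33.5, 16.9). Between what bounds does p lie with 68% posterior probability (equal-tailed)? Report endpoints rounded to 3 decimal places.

Posterior: Beta(33.5, 16.9).
Equal-tailed 68% interval: the 0.16 and 0.84 quantiles of Beta(33.5, 16.9).
Posterior mean ≈ 0.665, SD ≈ 0.066; a Normal approximation gives roughly [0.599, 0.730].
Exact: F⁻¹(0.16) = 0.599; F⁻¹(0.84) = 0.731.

[0.599, 0.731]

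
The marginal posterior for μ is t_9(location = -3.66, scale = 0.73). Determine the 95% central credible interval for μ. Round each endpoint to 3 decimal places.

[-5.311, -2.009]

The t_9 distribution is symmetric; the 95% interval is -3.66 ± t·0.73 with t_{0.975,9} = 2.262.
Half-width: 2.262 × 0.73 = 1.651.
-3.66 − 1.651 = -5.311; -3.66 + 1.651 = -2.009.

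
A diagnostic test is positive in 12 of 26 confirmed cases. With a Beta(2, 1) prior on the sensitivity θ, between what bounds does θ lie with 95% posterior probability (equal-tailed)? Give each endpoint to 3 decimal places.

Posterior: Beta(2+12, 1+14) = Beta(14, 15).
Equal-tailed 95% interval: the 0.025 and 0.975 quantiles of Beta(14, 15).
Posterior mean ≈ 0.483, SD ≈ 0.091; a Normal approximation gives roughly [0.304, 0.662].
Exact: F⁻¹(0.025) = 0.306; F⁻¹(0.975) = 0.661.

[0.306, 0.661]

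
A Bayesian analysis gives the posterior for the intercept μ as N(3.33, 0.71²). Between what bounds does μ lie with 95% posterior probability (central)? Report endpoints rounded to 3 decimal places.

The posterior is symmetric, so the 95% equal-tailed interval is μ = 3.33 ± z·0.71 with z = 1.960.
Half-width: 1.960 × 0.71 = 1.392.
3.33 − 1.392 = 1.938; 3.33 + 1.392 = 4.722.

[1.938, 4.722]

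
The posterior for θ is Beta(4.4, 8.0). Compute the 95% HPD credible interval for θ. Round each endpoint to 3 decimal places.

The posterior is unimodal and skewed, so the HPD interval has equal density at both endpoints and is the shortest 95% interval.
Solving f(0.112) = f(0.609) with F(0.609) − F(0.112) = 0.95 gives [0.112, 0.609].
For comparison, the equal-tailed interval is [0.126, 0.627]; the HPD is narrower and shifted toward the mode.

[0.112, 0.609]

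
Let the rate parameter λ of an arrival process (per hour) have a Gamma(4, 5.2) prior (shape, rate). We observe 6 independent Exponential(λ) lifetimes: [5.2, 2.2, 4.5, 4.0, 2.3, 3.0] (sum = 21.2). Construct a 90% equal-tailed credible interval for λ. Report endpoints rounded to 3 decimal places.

[0.206, 0.595]

Posterior: Gamma(4+6, 5.2+21.2) = Gamma(10, 26.4) (shape, rate).
Equal-tailed 90% interval: Gamma(10, 26.4) quantiles at 0.05 and 0.95.
Posterior mean ≈ 0.379, SD ≈ 0.120; a Normal approximation gives roughly [0.182, 0.576].
Exact: lower = 0.206; upper = 0.595.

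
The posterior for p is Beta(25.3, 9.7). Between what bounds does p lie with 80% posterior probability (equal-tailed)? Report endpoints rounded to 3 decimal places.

Posterior: Beta(25.3, 9.7).
Equal-tailed 80% interval: the 0.1 and 0.9 quantiles of Beta(25.3, 9.7).
Posterior mean ≈ 0.723, SD ≈ 0.075; a Normal approximation gives roughly [0.627, 0.818].
Exact: F⁻¹(0.1) = 0.624; F⁻¹(0.9) = 0.816.

[0.624, 0.816]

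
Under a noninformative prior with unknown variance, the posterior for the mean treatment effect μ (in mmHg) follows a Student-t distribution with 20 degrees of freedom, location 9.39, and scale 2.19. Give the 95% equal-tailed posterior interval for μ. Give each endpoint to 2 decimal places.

[4.82, 13.96]

The t_20 distribution is symmetric; the 95% interval is 9.39 ± t·2.19 with t_{0.975,20} = 2.086.
Half-width: 2.086 × 2.19 = 4.57.
9.39 − 4.57 = 4.82; 9.39 + 4.57 = 13.96.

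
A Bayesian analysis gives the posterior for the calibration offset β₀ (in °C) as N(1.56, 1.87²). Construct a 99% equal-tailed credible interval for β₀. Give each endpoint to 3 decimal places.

The posterior is symmetric, so the 99% equal-tailed interval is β₀ = 1.56 ± z·1.87 with z = 2.576.
Half-width: 2.576 × 1.87 = 4.817.
1.56 − 4.817 = -3.257; 1.56 + 4.817 = 6.377.

[-3.257, 6.377]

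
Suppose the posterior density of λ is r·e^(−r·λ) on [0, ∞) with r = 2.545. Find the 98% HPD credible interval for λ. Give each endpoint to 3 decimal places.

[0.000, 1.537]

The exponential density is strictly decreasing on [0, ∞), so the HPD interval is anchored at 0: [0, q] with P(λ ≤ q) = 0.98.
q = −ln(1 − 0.98) / 2.545 = 3.9120 / 2.545 = 1.537.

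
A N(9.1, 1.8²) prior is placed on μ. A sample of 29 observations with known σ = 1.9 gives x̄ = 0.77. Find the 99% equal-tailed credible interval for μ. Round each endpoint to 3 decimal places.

Posterior precision = 1/1.8² + 29/1.9² = 0.3086 + 8.0332 = 8.3419, so posterior SD = 0.3462.
Posterior mean = (9.1/1.8² + 29·0.77/1.9²) / 8.3419 = 1.0782.
Interval: 1.0782 ± 2.576 × 0.3462 → [0.186, 1.970].

[0.186, 1.970]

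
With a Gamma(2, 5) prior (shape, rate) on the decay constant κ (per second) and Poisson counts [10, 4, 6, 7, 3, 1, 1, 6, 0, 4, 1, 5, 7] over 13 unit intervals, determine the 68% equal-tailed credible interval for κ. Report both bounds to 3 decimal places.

Posterior: Gamma(2+55, 5+13) = Gamma(57, 18) (shape, rate).
Equal-tailed 68% interval: Gamma(57, 18) quantiles at 0.16 and 0.84.
Posterior mean ≈ 3.167, SD ≈ 0.419; a Normal approximation gives roughly [2.750, 3.584].
Exact: lower = 2.751; upper = 3.582.

[2.751, 3.582]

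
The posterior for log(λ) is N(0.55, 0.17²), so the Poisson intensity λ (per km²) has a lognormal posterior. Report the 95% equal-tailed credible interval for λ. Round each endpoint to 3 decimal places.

[1.242, 2.419]

On the log scale the 95% interval is 0.55 ± 1.960 × 0.17 = [0.2168, 0.8832].
Exponentiate: [e^0.2168, e^0.8832] = [1.242, 2.419].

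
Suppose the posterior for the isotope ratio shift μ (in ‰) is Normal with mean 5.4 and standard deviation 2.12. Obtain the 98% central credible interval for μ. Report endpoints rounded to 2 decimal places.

The posterior is symmetric, so the 98% equal-tailed interval is μ = 5.4 ± z·2.12 with z = 2.326.
Half-width: 2.326 × 2.12 = 4.93.
5.4 − 4.93 = 0.47; 5.4 + 4.93 = 10.33.

[0.47, 10.33]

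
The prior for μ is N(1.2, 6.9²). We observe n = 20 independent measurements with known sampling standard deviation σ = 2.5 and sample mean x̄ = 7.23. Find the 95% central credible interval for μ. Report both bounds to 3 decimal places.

[6.099, 8.283]

Posterior precision = 1/6.9² + 20/2.5² = 0.0210 + 3.2000 = 3.2210, so posterior SD = 0.5572.
Posterior mean = (1.2/6.9² + 20·7.23/2.5²) / 3.2210 = 7.1907.
Interval: 7.1907 ± 1.960 × 0.5572 → [6.099, 8.283].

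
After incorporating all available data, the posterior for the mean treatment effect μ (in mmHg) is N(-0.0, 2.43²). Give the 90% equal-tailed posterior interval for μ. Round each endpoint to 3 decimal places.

The posterior is symmetric, so the 90% equal-tailed interval is μ = -0.0 ± z·2.43 with z = 1.645.
Half-width: 1.645 × 2.43 = 3.997.
-0.0 − 3.997 = -3.997; -0.0 + 3.997 = 3.997.

[-3.997, 3.997]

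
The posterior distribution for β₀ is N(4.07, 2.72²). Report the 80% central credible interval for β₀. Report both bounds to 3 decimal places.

The posterior is symmetric, so the 80% equal-tailed interval is β₀ = 4.07 ± z·2.72 with z = 1.282.
Half-width: 1.282 × 2.72 = 3.486.
4.07 − 3.486 = 0.584; 4.07 + 3.486 = 7.556.

[0.584, 7.556]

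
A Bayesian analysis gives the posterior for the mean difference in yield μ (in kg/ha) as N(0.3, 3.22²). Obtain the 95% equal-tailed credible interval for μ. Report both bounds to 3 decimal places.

[-6.011, 6.611]

The posterior is symmetric, so the 95% equal-tailed interval is μ = 0.3 ± z·3.22 with z = 1.960.
Half-width: 1.960 × 3.22 = 6.311.
0.3 − 6.311 = -6.011; 0.3 + 6.311 = 6.611.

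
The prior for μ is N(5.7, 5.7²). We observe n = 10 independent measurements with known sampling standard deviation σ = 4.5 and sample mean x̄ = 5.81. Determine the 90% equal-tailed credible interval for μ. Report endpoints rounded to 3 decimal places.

Posterior precision = 1/5.7² + 10/4.5² = 0.0308 + 0.4938 = 0.5246, so posterior SD = 1.3806.
Posterior mean = (5.7/5.7² + 10·5.81/4.5²) / 0.5246 = 5.8035.
Interval: 5.8035 ± 1.645 × 1.3806 → [3.533, 8.075].

[3.533, 8.075]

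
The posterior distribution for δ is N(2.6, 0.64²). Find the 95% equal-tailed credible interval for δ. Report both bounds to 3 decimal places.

[1.346, 3.854]

The posterior is symmetric, so the 95% equal-tailed interval is δ = 2.6 ± z·0.64 with z = 1.960.
Half-width: 1.960 × 0.64 = 1.254.
2.6 − 1.254 = 1.346; 2.6 + 1.254 = 3.854.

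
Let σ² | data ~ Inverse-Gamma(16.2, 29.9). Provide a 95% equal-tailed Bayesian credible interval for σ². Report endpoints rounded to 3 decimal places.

Inverse-Gamma(16.2, 29.9) quantiles: F⁻¹(0.025) and F⁻¹(0.975).
Equivalently, 1/σ² ~ Gamma(16.2, rate = 29.9); invert its 0.975 and 0.025 quantiles.
Posterior mean ≈ 1.967, SD ≈ 0.522; a Normal approximation gives roughly [0.944, 2.990].
Exact: lower = 1.197; upper = 3.216.

[1.197, 3.216]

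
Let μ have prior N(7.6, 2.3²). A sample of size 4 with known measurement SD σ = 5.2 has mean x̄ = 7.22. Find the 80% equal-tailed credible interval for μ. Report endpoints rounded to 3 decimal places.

Posterior precision = 1/2.3² + 4/5.2² = 0.1890 + 0.1479 = 0.3370, so posterior SD = 1.7227.
Posterior mean = (7.6/2.3² + 4·7.22/5.2²) / 0.3370 = 7.4332.
Interval: 7.4332 ± 1.282 × 1.7227 → [5.225, 9.641].

[5.225, 9.641]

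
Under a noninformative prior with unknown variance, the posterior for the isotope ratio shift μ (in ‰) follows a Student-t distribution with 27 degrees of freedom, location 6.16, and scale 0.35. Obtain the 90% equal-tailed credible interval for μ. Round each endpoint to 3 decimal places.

[5.564, 6.756]

The t_27 distribution is symmetric; the 90% interval is 6.16 ± t·0.35 with t_{0.95,27} = 1.703.
Half-width: 1.703 × 0.35 = 0.596.
6.16 − 0.596 = 5.564; 6.16 + 0.596 = 6.756.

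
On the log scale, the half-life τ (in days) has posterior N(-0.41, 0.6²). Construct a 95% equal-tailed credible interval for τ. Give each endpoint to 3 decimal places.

[0.205, 2.151]

On the log scale the 95% interval is -0.41 ± 1.960 × 0.6 = [-1.5860, 0.7660].
Exponentiate: [e^-1.5860, e^0.7660] = [0.205, 2.151].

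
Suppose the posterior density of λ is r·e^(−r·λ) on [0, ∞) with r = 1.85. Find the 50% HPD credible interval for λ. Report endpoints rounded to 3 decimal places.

[0.000, 0.375]

The exponential density is strictly decreasing on [0, ∞), so the HPD interval is anchored at 0: [0, q] with P(λ ≤ q) = 0.50.
q = −ln(1 − 0.50) / 1.85 = 0.6931 / 1.85 = 0.375.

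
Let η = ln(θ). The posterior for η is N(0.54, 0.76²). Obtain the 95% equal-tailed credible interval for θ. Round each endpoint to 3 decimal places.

On the log scale the 95% interval is 0.54 ± 1.960 × 0.76 = [-0.9496, 2.0296].
Exponentiate: [e^-0.9496, e^2.0296] = [0.387, 7.611].

[0.387, 7.611]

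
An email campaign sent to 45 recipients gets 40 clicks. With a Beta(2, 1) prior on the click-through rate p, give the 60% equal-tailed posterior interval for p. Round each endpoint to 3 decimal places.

Posterior: Beta(2+40, 1+5) = Beta(42, 6).
Equal-tailed 60% interval: the 0.2 and 0.8 quantiles of Beta(42, 6).
Posterior mean ≈ 0.875, SD ≈ 0.047; a Normal approximation gives roughly [0.835, 0.915].
Exact: F⁻¹(0.2) = 0.837; F⁻¹(0.8) = 0.916.

[0.837, 0.916]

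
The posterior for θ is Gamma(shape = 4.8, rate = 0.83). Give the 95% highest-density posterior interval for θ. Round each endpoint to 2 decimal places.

The posterior is unimodal and skewed, so the HPD interval has equal density at both endpoints and is the shortest 95% interval.
Solving f(1.33) = f(11.01) with F(11.01) − F(1.33) = 0.95 gives [1.33, 11.01].
For comparison, the equal-tailed interval is [1.82, 11.99]; the HPD is narrower and shifted toward the mode.

[1.33, 11.01]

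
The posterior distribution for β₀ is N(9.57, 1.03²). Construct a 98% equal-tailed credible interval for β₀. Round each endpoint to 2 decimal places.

[7.17, 11.97]

The posterior is symmetric, so the 98% equal-tailed interval is β₀ = 9.57 ± z·1.03 with z = 2.326.
Half-width: 2.326 × 1.03 = 2.40.
9.57 − 2.40 = 7.17; 9.57 + 2.40 = 11.97.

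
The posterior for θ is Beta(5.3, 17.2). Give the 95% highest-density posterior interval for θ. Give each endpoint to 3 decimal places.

The posterior is unimodal and skewed, so the HPD interval has equal density at both endpoints and is the shortest 95% interval.
Solving f(0.076) = f(0.408) with F(0.408) − F(0.076) = 0.95 gives [0.076, 0.408].
For comparison, the equal-tailed interval is [0.089, 0.427]; the HPD is narrower and shifted toward the mode.

[0.076, 0.408]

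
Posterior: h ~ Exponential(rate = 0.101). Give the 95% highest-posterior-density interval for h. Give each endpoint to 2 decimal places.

The exponential density is strictly decreasing on [0, ∞), so the HPD interval is anchored at 0: [0, q] with P(h ≤ q) = 0.95.
q = −ln(1 − 0.95) / 0.101 = 2.9957 / 0.101 = 29.66.

[0.00, 29.66]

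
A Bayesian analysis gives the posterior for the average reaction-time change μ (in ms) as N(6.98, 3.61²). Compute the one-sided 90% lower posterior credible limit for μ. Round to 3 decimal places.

Need L with P(μ ≥ L) = 0.90: L = 6.98 − z_{0.1}·3.61.
z = 1.282; L = 6.98 − 1.282 × 3.61 = 2.354.

2.354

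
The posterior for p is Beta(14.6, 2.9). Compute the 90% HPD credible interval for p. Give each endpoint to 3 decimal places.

[0.705, 0.970]

The posterior is unimodal and skewed, so the HPD interval has equal density at both endpoints and is the shortest 90% interval.
Solving f(0.705) = f(0.970) with F(0.970) − F(0.705) = 0.90 gives [0.705, 0.970].
For comparison, the equal-tailed interval is [0.673, 0.952]; the HPD is narrower and shifted toward the mode.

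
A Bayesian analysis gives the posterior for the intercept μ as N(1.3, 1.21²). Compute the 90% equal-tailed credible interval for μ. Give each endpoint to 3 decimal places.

The posterior is symmetric, so the 90% equal-tailed interval is μ = 1.3 ± z·1.21 with z = 1.645.
Half-width: 1.645 × 1.21 = 1.990.
1.3 − 1.990 = -0.690; 1.3 + 1.990 = 3.290.

[-0.690, 3.290]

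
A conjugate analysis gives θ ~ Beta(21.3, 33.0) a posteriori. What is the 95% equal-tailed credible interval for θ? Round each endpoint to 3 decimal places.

Posterior: Beta(21.3, 33.0).
Equal-tailed 95% interval: the 0.025 and 0.975 quantiles of Beta(21.3, 33.0).
Posterior mean ≈ 0.392, SD ≈ 0.066; a Normal approximation gives roughly [0.264, 0.521].
Exact: F⁻¹(0.025) = 0.268; F⁻¹(0.975) = 0.524.

[0.268, 0.524]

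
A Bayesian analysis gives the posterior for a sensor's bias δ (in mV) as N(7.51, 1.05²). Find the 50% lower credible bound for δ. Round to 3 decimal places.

7.510

Need L with P(δ ≥ L) = 0.50: L = 7.51 − z_{0.5}·1.05.
z = 0.000; L = 7.51 − 0.000 × 1.05 = 7.510.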